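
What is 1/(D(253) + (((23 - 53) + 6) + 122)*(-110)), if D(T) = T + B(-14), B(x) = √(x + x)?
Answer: -10527/110817757 - 2*I*√7/110817757 ≈ -9.4994e-5 - 4.775e-8*I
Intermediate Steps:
B(x) = √2*√x (B(x) = √(2*x) = √2*√x)
D(T) = T + 2*I*√7 (D(T) = T + √2*√(-14) = T + √2*(I*√14) = T + 2*I*√7)
1/(D(253) + (((23 - 53) + 6) + 122)*(-110)) = 1/((253 + 2*I*√7) + (((23 - 53) + 6) + 122)*(-110)) = 1/((253 + 2*I*√7) + ((-30 + 6) + 122)*(-110)) = 1/((253 + 2*I*√7) + (-24 + 122)*(-110)) = 1/((253 + 2*I*√7) + 98*(-110)) = 1/((253 + 2*I*√7) - 10780) = 1/(-10527 + 2*I*√7)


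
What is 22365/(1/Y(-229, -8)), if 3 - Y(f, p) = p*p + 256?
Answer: -7089705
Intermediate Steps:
Y(f, p) = -253 - p**2 (Y(f, p) = 3 - (p*p + 256) = 3 - (p**2 + 256) = 3 - (256 + p**2) = 3 + (-256 - p**2) = -253 - p**2)
22365/(1/Y(-229, -8)) = 22365/(1/(-253 - 1*(-8)**2)) = 22365/(1/(-253 - 1*64)) = 22365/(1/(-253 - 64)) = 22365/(1/(-317)) = 22365/(-1/317) = 22365*(-317) = -7089705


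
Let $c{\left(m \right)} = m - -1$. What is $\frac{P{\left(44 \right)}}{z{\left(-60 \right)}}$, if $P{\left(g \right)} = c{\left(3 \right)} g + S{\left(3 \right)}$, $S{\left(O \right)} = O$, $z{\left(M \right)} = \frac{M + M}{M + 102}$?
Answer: $- \frac{1253}{20} \approx -62.65$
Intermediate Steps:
$c{\left(m \right)} = 1 + m$ ($c{\left(m \right)} = m + 1 = 1 + m$)
$z{\left(M \right)} = \frac{2 M}{102 + M}$
$P{\left(g \right)} = 3 + 4 g$ ($P{\left(g \right)} = \left(1 + 3\right) g + 3 = 4 g + 3 = 3 + 4 g$)
$\frac{P{\left(44 \right)}}{z{\left(-60 \right)}} = \frac{3 + 4 \cdot 44}{2 \left(-60\right) \frac{1}{102 - 60}} = \frac{3 + 176}{2 \left(-60\right) \frac{1}{42}} = \frac{179}{2 \left(-60\right) \frac{1}{42}} = \frac{179}{- \frac{20}{7}} = 179 \left(- \frac{7}{20}\right) = - \frac{1253}{20}$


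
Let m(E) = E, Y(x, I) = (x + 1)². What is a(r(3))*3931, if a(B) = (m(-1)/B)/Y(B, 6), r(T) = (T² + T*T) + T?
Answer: -3931/10164 ≈ -0.38676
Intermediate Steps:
Y(x, I) = (1 + x)²
r(T) = T + 2*T² (r(T) = (T² + T²) + T = 2*T² + T = T + 2*T²)
a(B) = -1/(B*(1 + B)²) (a(B) = (-1/B)/((1 + B)²) = (-1/B)/(1 + B)² = -1/(B*(1 + B)²))
a(r(3))*3931 = -1/((3*(1 + 2*3))*(1 + 3*(1 + 2*3))²)*3931 = -1/((3*(1 + 6))*(1 + 3*(1 + 6))²)*3931 = -1/((3*7)*(1 + 3*7)²)*3931 = -1/(21*(1 + 21)²)*3931 = -1*1/21/22²*3931 = -1*1/21*1/484*3931 = -1/10164*3931 = -3931/10164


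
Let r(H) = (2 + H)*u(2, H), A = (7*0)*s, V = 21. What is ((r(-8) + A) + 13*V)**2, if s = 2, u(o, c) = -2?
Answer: 81225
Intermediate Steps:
A = 0 (A = (7*0)*2 = 0*2 = 0)
r(H) = -4 - 2*H (r(H) = (2 + H)*(-2) = -4 - 2*H)
((r(-8) + A) + 13*V)**2 = (((-4 - 2*(-8)) + 0) + 13*21)**2 = (((-4 + 16) + 0) + 273)**2 = ((12 + 0) + 273)**2 = (12 + 273)**2 = 285**2 = 81225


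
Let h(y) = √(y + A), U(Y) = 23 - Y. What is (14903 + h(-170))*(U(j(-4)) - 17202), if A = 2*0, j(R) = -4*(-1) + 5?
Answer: -256152764 - 17188*I*√170 ≈ -2.5615e+8 - 2.241e+5*I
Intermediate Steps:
j(R) = 9 (j(R) = 4 + 5 = 9)
A = 0
h(y) = √y (h(y) = √(y + 0) = √y)
(14903 + h(-170))*(U(j(-4)) - 17202) = (14903 + √(-170))*((23 - 1*9) - 17202) = (14903 + I*√170)*((23 - 9) - 17202) = (14903 + I*√170)*(14 - 17202) = (14903 + I*√170)*(-17188) = -256152764 - 17188*I*√170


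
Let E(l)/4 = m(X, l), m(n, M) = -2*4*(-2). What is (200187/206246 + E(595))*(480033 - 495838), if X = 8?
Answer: -211785909455/206246 ≈ -1.0269e+6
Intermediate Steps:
m(n, M) = 16 (m(n, M) = -8*(-2) = 16)
E(l) = 64 (E(l) = 4*16 = 64)
(200187/206246 + E(595))*(480033 - 495838) = (200187/206246 + 64)*(480033 - 495838) = (200187*(1/206246) + 64)*(-15805) = (200187/206246 + 64)*(-15805) = (13399931/206246)*(-15805) = -211785909455/206246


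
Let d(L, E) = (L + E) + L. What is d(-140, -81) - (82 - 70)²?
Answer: -505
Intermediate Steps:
d(L, E) = E + 2*L (d(L, E) = (E + L) + L = E + 2*L)
d(-140, -81) - (82 - 70)² = (-81 + 2*(-140)) - (82 - 70)² = (-81 - 280) - 1*12² = -361 - 1*144 = -361 - 144 = -505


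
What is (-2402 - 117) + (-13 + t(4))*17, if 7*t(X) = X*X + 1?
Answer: -18891/7 ≈ -2698.7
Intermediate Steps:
t(X) = 1/7 + X**2/7 (t(X) = (X*X + 1)/7 = (X**2 + 1)/7 = (1 + X**2)/7 = 1/7 + X**2/7)
(-2402 - 117) + (-13 + t(4))*17 = (-2402 - 117) + (-13 + (1/7 + (1/7)*4**2))*17 = -2519 + (-13 + (1/7 + (1/7)*16))*17 = -2519 + (-13 + (1/7 + 16/7))*17 = -2519 + (-13 + 17/7)*17 = -2519 - 74/7*17 = -2519 - 1258/7 = -18891/7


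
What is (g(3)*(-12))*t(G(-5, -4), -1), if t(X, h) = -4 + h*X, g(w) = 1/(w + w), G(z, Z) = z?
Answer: -2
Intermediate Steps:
g(w) = 1/(2*w)
t(X, h) = -4 + X*h
(g(3)*(-12))*t(G(-5, -4), -1) = (((1/2)/3)*(-12))*(-4 - 5*(-1)) = (((1/2)*(1/3))*(-12))*(-4 + 5) = ((1/6)*(-12))*1 = -2*1 = -2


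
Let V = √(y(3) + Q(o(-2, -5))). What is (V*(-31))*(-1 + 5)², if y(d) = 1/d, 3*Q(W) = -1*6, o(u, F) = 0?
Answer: -496*I*√15/3 ≈ -640.33*I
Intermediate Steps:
Q(W) = -2 (Q(W) = (-1*6)/3 = (⅓)*(-6) = -2)
V = I*√15/3 (V = √(1/3 - 2) = √(⅓ - 2) = √(-5/3) = I*√15/3 ≈ 1.291*I)
(V*(-31))*(-1 + 5)² = ((I*√15/3)*(-31))*(-1 + 5)² = -31*I*√15/3*4² = -31*I*√15/3*16 = -496*I*√15/3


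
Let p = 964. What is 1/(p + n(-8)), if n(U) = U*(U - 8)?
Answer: 1/1092 ≈ 0.00091575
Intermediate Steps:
n(U) = U*(-8 + U)
1/(p + n(-8)) = 1/(964 - 8*(-8 - 8)) = 1/(964 - 8*(-16)) = 1/(964 + 128) = 1/1092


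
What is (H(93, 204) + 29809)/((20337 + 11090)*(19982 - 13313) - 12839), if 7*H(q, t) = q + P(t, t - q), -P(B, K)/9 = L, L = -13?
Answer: 29839/209573824 ≈ 0.00014238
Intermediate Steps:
P(B, K) = 117 (P(B, K) = -9*(-13) = 117)
H(q, t) = 117/7 + q/7 (H(q, t) = (q + 117)/7 = (117 + q)/7 = 117/7 + q/7)
(H(93, 204) + 29809)/((20337 + 11090)*(19982 - 13313) - 12839) = ((117/7 + (⅐)*93) + 29809)/((20337 + 11090)*(19982 - 13313) - 12839) = ((117/7 + 93/7) + 29809)/(31427*6669 - 12839) = (30 + 29809)/(209586663 - 12839) = 29839/209573824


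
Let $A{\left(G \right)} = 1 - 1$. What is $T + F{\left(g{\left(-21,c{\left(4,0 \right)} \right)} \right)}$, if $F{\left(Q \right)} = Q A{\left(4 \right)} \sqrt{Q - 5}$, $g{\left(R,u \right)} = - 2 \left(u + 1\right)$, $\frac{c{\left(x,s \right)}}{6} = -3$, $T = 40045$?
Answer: $40045$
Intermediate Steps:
$c{\left(x,s \right)} = -18$ ($c{\left(x,s \right)} = 6 \left(-3\right) = -18$)
$A{\left(G \right)} = 0$ ($A{\left(G \right)} = 1 - 1 = 0$)
$g{\left(R,u \right)} = -2 - 2 u$ ($g{\left(R,u \right)} = - 2 \left(1 + u\right) = -2 - 2 u$)
$F{\left(Q \right)} = 0$ ($F{\left(Q \right)} = Q 0 \sqrt{Q - 5} = 0 \sqrt{-5 + Q} = 0$)
$T + F{\left(g{\left(-21,c{\left(4,0 \right)} \right)} \right)} = 40045 + 0 = 40045$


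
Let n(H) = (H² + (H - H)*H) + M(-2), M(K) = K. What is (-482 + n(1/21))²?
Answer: 45557914249/194481 ≈ 2.3425e+5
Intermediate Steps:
n(H) = -2 + H² (n(H) = (H² + (H - H)*H) - 2 = (H² + 0*H) - 2 = (H² + 0) - 2 = H² - 2 = -2 + H²)
(-482 + n(1/21))² = (-482 + (-2 + (1/21)²))² = (-482 + (-2 + 1/441))² = (-482 - 881/441)² = (-213443/441)² = 45557914249/194481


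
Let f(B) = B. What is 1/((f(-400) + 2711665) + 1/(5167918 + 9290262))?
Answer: 14458180/39199957397701 ≈ 3.6883e-7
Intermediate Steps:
1/((f(-400) + 2711665) + 1/(5167918 + 9290262)) = 1/((-400 + 2711665) + 1/(5167918 + 9290262)) = 1/(2711265 + 1/14458180) = 1/(39199957397701/14458180) = 14458180/39199957397701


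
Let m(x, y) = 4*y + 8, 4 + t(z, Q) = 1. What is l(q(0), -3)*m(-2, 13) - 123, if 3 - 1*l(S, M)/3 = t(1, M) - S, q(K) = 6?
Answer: 2037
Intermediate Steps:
t(z, Q) = -3 (t(z, Q) = -4 + 1 = -3)
l(S, M) = 18 + 3*S (l(S, M) = 9 - 3*(-3 - S) = 9 + (9 + 3*S) = 18 + 3*S)
m(x, y) = 8 + 4*y
l(q(0), -3)*m(-2, 13) - 123 = (18 + 3*6)*(8 + 4*13) - 123 = (18 + 18)*(8 + 52) - 123 = 36*60 - 123 = 2160 - 123 = 2037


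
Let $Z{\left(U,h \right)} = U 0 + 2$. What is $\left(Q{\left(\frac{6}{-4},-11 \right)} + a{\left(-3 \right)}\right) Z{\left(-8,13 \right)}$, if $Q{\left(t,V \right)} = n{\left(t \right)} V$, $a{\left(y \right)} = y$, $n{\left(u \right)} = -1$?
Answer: $16$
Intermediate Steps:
$Z{\left(U,h \right)} = 2$ ($Z{\left(U,h \right)} = 0 + 2 = 2$)
$Q{\left(t,V \right)} = - V$
$\left(Q{\left(\frac{6}{-4},-11 \right)} + a{\left(-3 \right)}\right) Z{\left(-8,13 \right)} = \left(\left(-1\right) \left(-11\right) - 3\right) 2 = \left(11 - 3\right) 2 = 8 \cdot 2 = 16$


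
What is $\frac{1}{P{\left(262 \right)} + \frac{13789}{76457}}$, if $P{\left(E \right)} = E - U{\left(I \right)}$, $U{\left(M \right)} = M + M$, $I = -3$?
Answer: $\frac{76457}{20504265} \approx 0.0037288$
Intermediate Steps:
$U{\left(M \right)} = 2 M$
$P{\left(E \right)} = 6 + E$ ($P{\left(E \right)} = E - 2 \left(-3\right) = E - -6 = E + 6 = 6 + E$)
$\frac{1}{P{\left(262 \right)} + \frac{13789}{76457}} = \frac{1}{\left(6 + 262\right) + \frac{13789}{76457}} = \frac{1}{268 + 13789 \cdot \frac{1}{76457}} = \frac{1}{268 + \frac{13789}{76457}} = \frac{1}{\frac{20504265}{76457}} = \frac{76457}{20504265}$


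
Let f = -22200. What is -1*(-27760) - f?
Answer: 49960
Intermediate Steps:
-1*(-27760) - f = -1*(-27760) - 1*(-22200) = 27760 + 22200 = 49960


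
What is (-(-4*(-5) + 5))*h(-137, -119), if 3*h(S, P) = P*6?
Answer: 5950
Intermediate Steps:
h(S, P) = 2*P (h(S, P) = (P*6)/3 = (6*P)/3 = 2*P)
(-(-4*(-5) + 5))*h(-137, -119) = (-(-4*(-5) + 5))*(2*(-119)) = -(20 + 5)*(-238) = -1*25*(-238) = -25*(-238) = 5950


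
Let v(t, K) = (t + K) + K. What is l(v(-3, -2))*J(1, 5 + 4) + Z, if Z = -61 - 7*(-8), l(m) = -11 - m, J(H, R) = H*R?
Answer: -41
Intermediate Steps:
v(t, K) = t + 2*K (v(t, K) = (K + t) + K = t + 2*K)
Z = -5 (Z = -61 - 1*(-56) = -61 + 56 = -5)
l(v(-3, -2))*J(1, 5 + 4) + Z = (-11 - (-3 + 2*(-2)))*(1*(5 + 4)) - 5 = (-11 - (-3 - 4))*(1*9) - 5 = (-11 - 1*(-7))*9 - 5 = (-11 + 7)*9 - 5 = -4*9 - 5 = -36 - 5 = -41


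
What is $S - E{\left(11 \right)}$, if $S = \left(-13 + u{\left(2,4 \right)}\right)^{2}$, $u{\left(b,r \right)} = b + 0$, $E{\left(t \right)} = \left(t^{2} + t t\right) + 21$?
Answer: $-142$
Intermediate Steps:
$E{\left(t \right)} = 21 + 2 t^{2}$ ($E{\left(t \right)} = \left(t^{2} + t^{2}\right) + 21 = 2 t^{2} + 21 = 21 + 2 t^{2}$)
$u{\left(b,r \right)} = b$
$S = 121$ ($S = \left(-13 + 2\right)^{2} = \left(-11\right)^{2} = 121$)
$S - E{\left(11 \right)} = 121 - \left(21 + 2 \cdot 11^{2}\right) = 121 - \left(21 + 2 \cdot 121\right) = 121 - \left(21 + 242\right) = 121 - 263 = -142$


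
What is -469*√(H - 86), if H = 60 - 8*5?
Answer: -469*I*√66 ≈ -3810.2*I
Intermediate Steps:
H = 20 (H = 60 - 40 = 20)
-469*√(H - 86) = -469*√(20 - 86) = -469*I*√66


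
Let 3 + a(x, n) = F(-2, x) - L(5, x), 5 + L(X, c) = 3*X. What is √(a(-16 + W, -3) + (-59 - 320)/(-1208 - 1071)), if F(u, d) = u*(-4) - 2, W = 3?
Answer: I*√35493146/2279 ≈ 2.6141*I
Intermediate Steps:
L(X, c) = -5 + 3*X
F(u, d) = -2 - 4*u (F(u, d) = -4*u - 2 = -2 - 4*u)
a(x, n) = -7 (a(x, n) = -3 + ((-2 - 4*(-2)) - (-5 + 3*5)) = -3 + ((-2 + 8) - (-5 + 15)) = -3 + (6 - 1*10) = -3 + (6 - 10) = -3 - 4 = -7)
√(a(-16 + W, -3) + (-59 - 320)/(-1208 - 1071)) = √(-7 + (-59 - 320)/(-1208 - 1071)) = √(-7 - 379/(-2279)) = √(-7 - 379*(-1/2279)) = √(-7 + 379/2279) = √(-15574/2279) = I*√35493146/2279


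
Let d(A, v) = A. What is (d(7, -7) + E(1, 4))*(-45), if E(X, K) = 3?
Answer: -450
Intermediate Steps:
(d(7, -7) + E(1, 4))*(-45) = (7 + 3)*(-45) = 10*(-45) = -450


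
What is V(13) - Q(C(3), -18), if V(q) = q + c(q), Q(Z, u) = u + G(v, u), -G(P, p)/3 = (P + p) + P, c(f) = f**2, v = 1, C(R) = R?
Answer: 152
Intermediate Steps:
G(P, p) = -6*P - 3*p (G(P, p) = -3*((P + p) + P) = -3*(p + 2*P) = -6*P - 3*p)
Q(Z, u) = -6 - 2*u (Q(Z, u) = u + (-6*1 - 3*u) = u + (-6 - 3*u) = -6 - 2*u)
V(q) = q + q**2
V(13) - Q(C(3), -18) = 13*(1 + 13) - (-6 - 2*(-18)) = 13*14 - (-6 + 36) = 182 - 1*30 = 182 - 30 = 152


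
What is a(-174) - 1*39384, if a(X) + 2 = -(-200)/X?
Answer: -3426682/87 ≈ -39387.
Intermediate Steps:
a(X) = -2 + 200/X (a(X) = -2 - (-200)/X = -2 + 200/X)
a(-174) - 1*39384 = (-2 + 200/(-174)) - 1*39384 = (-2 + 200*(-1/174)) - 39384 = (-2 - 100/87) - 39384 = -274/87 - 39384 = -3426682/87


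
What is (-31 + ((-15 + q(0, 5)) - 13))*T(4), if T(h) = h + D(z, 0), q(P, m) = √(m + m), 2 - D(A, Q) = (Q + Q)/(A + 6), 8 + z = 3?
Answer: -354 + 6*√10 ≈ -335.03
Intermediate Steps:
z = -5 (z = -8 + 3 = -5)
D(A, Q) = 2 - 2*Q/(6 + A) (D(A, Q) = 2 - (Q + Q)/(A + 6) = 2 - 2*Q/(6 + A))
q(P, m) = √2*√m (q(P, m) = √(2*m) = √2*√m)
T(h) = 2 + h (T(h) = h + 2*(6 - 5 - 1*0)/(6 - 5) = h + 2*(6 - 5 + 0)/1 = h + 2*1*1 = h + 2 = 2 + h)
(-31 + ((-15 + q(0, 5)) - 13))*T(4) = (-31 + ((-15 + √2*√5) - 13))*(2 + 4) = (-31 + ((-15 + √10) - 13))*6 = (-31 + (-28 + √10))*6 = (-59 + √10)*6 = -354 + 6*√10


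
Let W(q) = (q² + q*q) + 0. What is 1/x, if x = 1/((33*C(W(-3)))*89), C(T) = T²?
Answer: 951588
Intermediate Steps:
W(q) = 2*q² (W(q) = (q² + q²) + 0 = 2*q² + 0 = 2*q²)
x = 1/951588 (x = 1/((33*(2*(-3)²)²)*89) = 1/((33*(2*9)²)*89) = 1/((33*18²)*89) = 1/((33*324)*89) = 1/(10692*89) = 1/951588 ≈ 1.0509e-6)
1/x = 1/(1/951588) = 951588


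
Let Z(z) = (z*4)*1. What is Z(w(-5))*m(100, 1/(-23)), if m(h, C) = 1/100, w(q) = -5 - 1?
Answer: -6/25 ≈ -0.24000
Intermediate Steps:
w(q) = -6
Z(z) = 4*z (Z(z) = (4*z)*1 = 4*z)
m(h, C) = 1/100
Z(w(-5))*m(100, 1/(-23)) = (4*(-6))*(1/100) = -24*1/100 = -6/25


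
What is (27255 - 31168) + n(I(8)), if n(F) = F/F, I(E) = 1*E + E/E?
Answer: -3912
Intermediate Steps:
I(E) = 1 + E (I(E) = E + 1 = 1 + E)
n(F) = 1
(27255 - 31168) + n(I(8)) = (27255 - 31168) + 1 = -3913 + 1 = -3912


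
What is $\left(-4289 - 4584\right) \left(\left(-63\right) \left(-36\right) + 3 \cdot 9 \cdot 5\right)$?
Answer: $-21321819$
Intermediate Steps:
$\left(-4289 - 4584\right) \left(\left(-63\right) \left(-36\right) + 3 \cdot 9 \cdot 5\right) = - 8873 \left(2268 + 27 \cdot 5\right) = - 8873 \left(2268 + 135\right) = \left(-8873\right) 2403 = -21321819$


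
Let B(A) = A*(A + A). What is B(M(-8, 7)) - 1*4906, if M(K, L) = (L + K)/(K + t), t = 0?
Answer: -156991/32 ≈ -4906.0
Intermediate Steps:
M(K, L) = (K + L)/K (M(K, L) = (L + K)/(K + 0) = (K + L)/K)
B(A) = 2*A² (B(A) = A*(2*A) = 2*A²)
B(M(-8, 7)) - 1*4906 = 2*((-8 + 7)/(-8))² - 1*4906 = 2*(-⅛*(-1))² - 4906 = 2*(⅛)² - 4906 = 2*(1/64) - 4906 = 1/32 - 4906 = -156991/32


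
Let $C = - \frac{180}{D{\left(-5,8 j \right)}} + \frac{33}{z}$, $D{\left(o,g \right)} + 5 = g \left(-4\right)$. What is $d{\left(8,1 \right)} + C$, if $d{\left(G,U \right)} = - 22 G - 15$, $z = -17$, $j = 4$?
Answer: $- \frac{433180}{2261} \approx -191.59$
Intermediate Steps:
$D{\left(o,g \right)} = -5 - 4 g$ ($D{\left(o,g \right)} = -5 + g \left(-4\right) = -5 - 4 g$)
$d{\left(G,U \right)} = -15 - 22 G$
$C = - \frac{1329}{2261}$ ($C = - \frac{180}{-5 - 4 \cdot 8 \cdot 4} + \frac{33}{-17} = - \frac{180}{-5 - 128} + 33 \left(- \frac{1}{17}\right) = - \frac{180}{-5 - 128} - \frac{33}{17} = - \frac{180}{-133} - \frac{33}{17} = \left(-180\right) \left(- \frac{1}{133}\right) - \frac{33}{17} = \frac{180}{133} - \frac{33}{17} = - \frac{1329}{2261} \approx -0.58779$)
$d{\left(8,1 \right)} + C = \left(-15 - 176\right) - \frac{1329}{2261} = -191 - \frac{1329}{2261} = - \frac{433180}{2261}$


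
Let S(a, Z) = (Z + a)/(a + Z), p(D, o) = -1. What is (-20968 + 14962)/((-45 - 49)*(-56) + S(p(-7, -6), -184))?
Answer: -154/135 ≈ -1.1407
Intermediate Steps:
S(a, Z) = 1 (S(a, Z) = (Z + a)/(Z + a) = 1)
(-20968 + 14962)/((-45 - 49)*(-56) + S(p(-7, -6), -184)) = (-20968 + 14962)/((-45 - 49)*(-56) + 1) = -6006/(-94*(-56) + 1) = -6006/(5264 + 1) = -6006/5265 = -6006*1/5265 = -154/135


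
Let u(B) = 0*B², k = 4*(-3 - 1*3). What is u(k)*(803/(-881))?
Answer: 0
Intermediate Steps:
k = -24 (k = 4*(-3 - 3) = 4*(-6) = -24)
u(B) = 0
u(k)*(803/(-881)) = 0*(803/(-881)) = 0*(803*(-1/881)) = 0*(-803/881) = 0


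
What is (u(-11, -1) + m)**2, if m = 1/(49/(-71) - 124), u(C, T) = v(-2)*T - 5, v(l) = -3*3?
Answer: 1248986281/78375609 ≈ 15.936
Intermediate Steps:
v(l) = -9
u(C, T) = -5 - 9*T (u(C, T) = -9*T - 5 = -5 - 9*T)
m = -71/8853 (m = 1/(49*(-1/71) - 124) = 1/(-49/71 - 124) = 1/(-8853/71) = -71/8853 ≈ -0.0080199)
(u(-11, -1) + m)**2 = ((-5 - 9*(-1)) - 71/8853)**2 = ((-5 + 9) - 71/8853)**2 = (4 - 71/8853)**2 = (35341/8853)**2 = 1248986281/78375609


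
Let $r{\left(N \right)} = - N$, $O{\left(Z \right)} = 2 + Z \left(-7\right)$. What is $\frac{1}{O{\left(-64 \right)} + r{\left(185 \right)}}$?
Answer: $\frac{1}{265} \approx 0.0037736$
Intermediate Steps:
$O{\left(Z \right)} = 2 - 7 Z$
$\frac{1}{O{\left(-64 \right)} + r{\left(185 \right)}} = \frac{1}{\left(2 - -448\right) - 185} = \frac{1}{\left(2 + 448\right) - 185} = \frac{1}{450 - 185} = \frac{1}{265}$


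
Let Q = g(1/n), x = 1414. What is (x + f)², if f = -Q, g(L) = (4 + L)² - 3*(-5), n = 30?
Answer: 1548678202681/810000 ≈ 1.9119e+6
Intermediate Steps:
g(L) = 15 + (4 + L)² (g(L) = (4 + L)² + 15 = 15 + (4 + L)²)
Q = 28141/900 (Q = 15 + (4 + 1/30)² = 15 + (121/30)² = 15 + 14641/900 = 28141/900 ≈ 31.268)
f = -28141/900 (f = -1*28141/900 = -28141/900 ≈ -31.268)
(x + f)² = (1414 - 28141/900)² = (1244459/900)² = 1548678202681/810000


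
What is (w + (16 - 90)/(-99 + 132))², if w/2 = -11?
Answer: 640000/1089 ≈ 587.70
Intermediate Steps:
w = -22 (w = 2*(-11) = -22)
(w + (16 - 90)/(-99 + 132))² = (-22 + (16 - 90)/(-99 + 132))² = (-22 - 74/33)² = (-800/33)² = 640000/1089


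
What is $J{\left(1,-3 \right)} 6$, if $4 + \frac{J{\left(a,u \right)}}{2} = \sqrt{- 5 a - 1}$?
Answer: $-48 + 12 i \sqrt{6} \approx -48.0 + 29.394 i$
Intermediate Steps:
$J{\left(a,u \right)} = -8 + 2 \sqrt{-1 - 5 a}$ ($J{\left(a,u \right)} = -8 + 2 \sqrt{- 5 a - 1} = -8 + 2 \sqrt{-1 - 5 a}$)
$J{\left(1,-3 \right)} 6 = \left(-8 + 2 \sqrt{-1 - 5}\right) 6 = \left(-8 + 2 \sqrt{-6}\right) 6 = \left(-8 + 2 i \sqrt{6}\right) 6 = -48 + 12 i \sqrt{6}$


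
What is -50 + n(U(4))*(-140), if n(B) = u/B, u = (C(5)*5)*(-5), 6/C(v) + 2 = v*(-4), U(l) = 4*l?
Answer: -4825/44 ≈ -109.66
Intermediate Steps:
C(v) = 6/(-2 - 4*v) (C(v) = 6/(-2 + v*(-4)) = 6/(-2 - 4*v))
u = 75/11 (u = (-3/(1 + 2*5)*5)*(-5) = (-3/(1 + 10)*5)*(-5) = (-3/11*5)*(-5) = (-3*1/11*5)*(-5) = -3/11*5*(-5) = -15/11*(-5) = 75/11 ≈ 6.8182)
n(B) = 75/(11*B)
-50 + n(U(4))*(-140) = -50 + (75/(11*((4*4))))*(-140) = -50 + ((75/11)/16)*(-140) = -50 + ((75/11)*(1/16))*(-140) = -50 + (75/176)*(-140) = -50 - 2625/44 = -4825/44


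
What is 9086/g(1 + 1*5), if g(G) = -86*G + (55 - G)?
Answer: -9086/467 ≈ -19.456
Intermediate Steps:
g(G) = 55 - 87*G
9086/g(1 + 1*5) = 9086/(55 - 87*(1 + 1*5)) = 9086/(55 - 87*(1 + 5)) = 9086/(55 - 87*6) = 9086/(55 - 522) = 9086/(-467) = 9086*(-1/467) = -9086/467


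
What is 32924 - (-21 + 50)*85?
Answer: 30459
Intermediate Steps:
32924 - (-21 + 50)*85 = 32924 - 29*85 = 32924 - 1*2465 = 32924 - 2465 = 30459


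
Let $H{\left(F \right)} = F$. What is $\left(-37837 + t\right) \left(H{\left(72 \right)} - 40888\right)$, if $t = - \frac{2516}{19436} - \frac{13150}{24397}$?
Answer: $\frac{183078832370440224}{118545023} \approx 1.5444 \cdot 10^{9}$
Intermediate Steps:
$t = - \frac{79241563}{118545023}$ ($t = \left(-2516\right) \frac{1}{19436} - \frac{13150}{24397} = - \frac{629}{4859} - \frac{13150}{24397} = - \frac{79241563}{118545023} \approx -0.66845$)
$\left(-37837 + t\right) \left(H{\left(72 \right)} - 40888\right) = \left(-37837 - \frac{79241563}{118545023}\right) \left(72 - 40888\right) = \left(- \frac{4485467276814}{118545023}\right) \left(-40816\right) = \frac{183078832370440224}{118545023}$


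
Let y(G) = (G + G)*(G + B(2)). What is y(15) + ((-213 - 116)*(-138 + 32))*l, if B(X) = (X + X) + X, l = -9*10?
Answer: -3138030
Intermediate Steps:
l = -90
B(X) = 3*X (B(X) = 2*X + X = 3*X)
y(G) = 2*G*(6 + G) (y(G) = (G + G)*(G + 3*2) = (2*G)*(G + 6) = (2*G)*(6 + G) = 2*G*(6 + G))
y(15) + ((-213 - 116)*(-138 + 32))*l = 2*15*(6 + 15) + ((-213 - 116)*(-138 + 32))*(-90) = 2*15*21 - 329*(-106)*(-90) = 630 + 34874*(-90) = 630 - 3138660 = -3138030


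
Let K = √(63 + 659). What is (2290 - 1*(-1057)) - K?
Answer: 3347 - 19*√2 ≈ 3320.1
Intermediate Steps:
K = 19*√2 (K = √722 = 19*√2 ≈ 26.870)
(2290 - 1*(-1057)) - K = (2290 - 1*(-1057)) - 19*√2 = (2290 + 1057) - 19*√2 = 3347 - 19*√2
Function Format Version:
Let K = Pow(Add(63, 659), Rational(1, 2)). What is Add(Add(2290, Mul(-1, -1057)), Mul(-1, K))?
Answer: Add(3347, Mul(-19, Pow(2, Rational(1, 2)))) ≈ 3320.1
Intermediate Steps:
K = Mul(19, Pow(2, Rational(1, 2))) (K = Pow(722, Rational(1, 2)) = Mul(19, Pow(2, Rational(1, 2))) ≈ 26.870)
Add(Add(2290, Mul(-1, -1057)), Mul(-1, K)) = Add(Add(2290, Mul(-1, -1057)), Mul(-1, Mul(19, Pow(2, Rational(1, 2))))) = Add(Add(2290, 1057), Mul(-19, Pow(2, Rational(1, 2)))) = Add(3347, Mul(-19, Pow(2, Rational(1, 2))))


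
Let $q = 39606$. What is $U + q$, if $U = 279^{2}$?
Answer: $117447$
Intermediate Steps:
$U = 77841$
$U + q = 77841 + 39606 = 117447$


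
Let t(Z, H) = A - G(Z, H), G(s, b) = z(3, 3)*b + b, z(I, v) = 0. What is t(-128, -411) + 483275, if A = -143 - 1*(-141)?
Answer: 483684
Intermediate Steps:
A = -2 (A = -143 + 141 = -2)
G(s, b) = b (G(s, b) = 0*b + b = 0 + b = b)
t(Z, H) = -2 - H
t(-128, -411) + 483275 = (-2 - 1*(-411)) + 483275 = (-2 + 411) + 483275 = 409 + 483275 = 483684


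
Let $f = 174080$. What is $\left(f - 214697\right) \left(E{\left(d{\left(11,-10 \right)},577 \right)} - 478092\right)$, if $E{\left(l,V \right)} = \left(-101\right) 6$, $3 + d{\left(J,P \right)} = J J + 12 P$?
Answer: $19443276666$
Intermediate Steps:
$d{\left(J,P \right)} = -3 + J^{2} + 12 P$ ($d{\left(J,P \right)} = -3 + \left(J J + 12 P\right) = -3 + \left(J^{2} + 12 P\right) = -3 + J^{2} + 12 P$)
$E{\left(l,V \right)} = -606$
$\left(f - 214697\right) \left(E{\left(d{\left(11,-10 \right)},577 \right)} - 478092\right) = \left(174080 - 214697\right) \left(-606 - 478092\right) = \left(-40617\right) \left(-478698\right) = 19443276666$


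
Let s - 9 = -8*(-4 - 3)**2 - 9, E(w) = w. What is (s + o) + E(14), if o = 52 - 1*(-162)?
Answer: -164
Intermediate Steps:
o = 214 (o = 52 + 162 = 214)
s = -392 (s = 9 + (-8*(-4 - 3)**2 - 9) = 9 + (-8*(-7)**2 - 9) = 9 + (-8*49 - 9) = 9 + (-392 - 9) = 9 - 401 = -392)
(s + o) + E(14) = (-392 + 214) + 14 = -178 + 14 = -164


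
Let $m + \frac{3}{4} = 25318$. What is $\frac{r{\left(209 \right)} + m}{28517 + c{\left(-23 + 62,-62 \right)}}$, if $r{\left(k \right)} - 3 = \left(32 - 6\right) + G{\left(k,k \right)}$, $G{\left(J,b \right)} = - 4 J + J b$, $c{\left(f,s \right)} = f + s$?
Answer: $\frac{272765}{113976} \approx 2.3932$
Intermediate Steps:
$m = \frac{101269}{4}$ ($m = - \frac{3}{4} + 25318 = \frac{101269}{4} \approx 25317.0$)
$r{\left(k \right)} = 29 + k \left(-4 + k\right)$ ($r{\left(k \right)} = 3 + \left(\left(32 - 6\right) + k \left(-4 + k\right)\right) = 3 + \left(26 + k \left(-4 + k\right)\right) = 29 + k \left(-4 + k\right)$)
$\frac{r{\left(209 \right)} + m}{28517 + c{\left(-23 + 62,-62 \right)}} = \frac{\left(29 + 209 \left(-4 + 209\right)\right) + \frac{101269}{4}}{28517 + \left(\left(-23 + 62\right) - 62\right)} = \frac{\left(29 + 209 \cdot 205\right) + \frac{101269}{4}}{28517 + \left(39 - 62\right)} = \frac{\left(29 + 42845\right) + \frac{101269}{4}}{28517 - 23} = \frac{42874 + \frac{101269}{4}}{28494} = \frac{272765}{4} \cdot \frac{1}{28494} = \frac{272765}{113976}$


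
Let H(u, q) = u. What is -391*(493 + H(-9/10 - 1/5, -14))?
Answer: -1923329/10 ≈ -1.9233e+5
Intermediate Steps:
-391*(493 + H(-9/10 - 1/5, -14)) = -391*(493 + (-9/10 - 1/5)) = -391*(493 + (-9*⅒ - 1*⅕)) = -391*(493 + (-9/10 - ⅕)) = -391*(493 - 11/10) = -391*4919/10 = -1923329/10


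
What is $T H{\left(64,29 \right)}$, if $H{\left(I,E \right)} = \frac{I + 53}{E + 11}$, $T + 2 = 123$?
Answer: $\frac{14157}{40} \approx 353.92$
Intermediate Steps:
$T = 121$ ($T = -2 + 123 = 121$)
$H{\left(I,E \right)} = \frac{53 + I}{11 + E}$
$T H{\left(64,29 \right)} = 121 \frac{53 + 64}{11 + 29} = 121 \cdot \frac{1}{40} \cdot 117 = 121 \cdot \frac{117}{40} = \frac{14157}{40}$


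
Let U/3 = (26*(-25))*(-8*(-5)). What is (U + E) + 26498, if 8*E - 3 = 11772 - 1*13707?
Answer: -103487/2 ≈ -51744.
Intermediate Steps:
U = -78000 (U = 3*((26*(-25))*(-8*(-5))) = 3*(-650*40) = 3*(-26000) = -78000)
E = -483/2 (E = 3/8 + (11772 - 1*13707)/8 = 3/8 + (11772 - 13707)/8 = 3/8 + (⅛)*(-1935) = 3/8 - 1935/8 = -483/2 ≈ -241.50)
(U + E) + 26498 = (-78000 - 483/2) + 26498 = -156483/2 + 26498 = -103487/2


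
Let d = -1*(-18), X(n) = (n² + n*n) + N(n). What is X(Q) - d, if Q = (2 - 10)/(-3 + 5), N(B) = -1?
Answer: 13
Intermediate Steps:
Q = -4 (Q = -8/2 = -8*½ = -4)
X(n) = -1 + 2*n² (X(n) = (n² + n*n) - 1 = (n² + n²) - 1 = 2*n² - 1 = -1 + 2*n²)
d = 18
X(Q) - d = (-1 + 2*(-4)²) - 1*18 = (-1 + 2*16) - 18 = (-1 + 32) - 18 = 31 - 18 = 13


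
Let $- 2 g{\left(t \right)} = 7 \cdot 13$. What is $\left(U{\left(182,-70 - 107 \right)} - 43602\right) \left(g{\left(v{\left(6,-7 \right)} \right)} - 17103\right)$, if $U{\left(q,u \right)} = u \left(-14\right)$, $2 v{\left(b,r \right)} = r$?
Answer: $705214914$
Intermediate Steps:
$v{\left(b,r \right)} = \frac{r}{2}$
$U{\left(q,u \right)} = - 14 u$
$g{\left(t \right)} = - \frac{91}{2}$ ($g{\left(t \right)} = - \frac{7 \cdot 13}{2} = \left(- \frac{1}{2}\right) 91 = - \frac{91}{2}$)
$\left(U{\left(182,-70 - 107 \right)} - 43602\right) \left(g{\left(v{\left(6,-7 \right)} \right)} - 17103\right) = \left(- 14 \left(-70 - 107\right) - 43602\right) \left(- \frac{91}{2} - 17103\right) = \left(- 14 \left(-70 - 107\right) - 43602\right) \left(- \frac{34297}{2}\right) = \left(\left(-14\right) \left(-177\right) - 43602\right) \left(- \frac{34297}{2}\right) = \left(2478 - 43602\right) \left(- \frac{34297}{2}\right) = \left(-41124\right) \left(- \frac{34297}{2}\right) = 705214914$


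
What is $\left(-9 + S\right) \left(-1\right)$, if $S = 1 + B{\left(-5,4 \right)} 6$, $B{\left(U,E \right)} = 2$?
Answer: $-4$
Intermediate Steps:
$S = 13$ ($S = 1 + 2 \cdot 6 = 1 + 12 = 13$)
$\left(-9 + S\right) \left(-1\right) = \left(-9 + 13\right) \left(-1\right) = 4 \left(-1\right) = -4$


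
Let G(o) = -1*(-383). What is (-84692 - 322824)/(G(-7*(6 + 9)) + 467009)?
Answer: -101879/116848 ≈ -0.87189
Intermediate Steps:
G(o) = 383
(-84692 - 322824)/(G(-7*(6 + 9)) + 467009) = (-84692 - 322824)/(383 + 467009) = -407516/467392 = -407516*1/467392 = -101879/116848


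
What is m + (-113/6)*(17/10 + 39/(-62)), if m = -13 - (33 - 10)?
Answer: -26119/465 ≈ -56.170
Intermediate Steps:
m = -36 (m = -13 - 1*23 = -13 - 23 = -36)
m + (-113/6)*(17/10 + 39/(-62)) = -36 + (-113/6)*(17/10 + 39/(-62)) = -36 + (-113*⅙)*(17*(⅒) + 39*(-1/62)) = -36 - 113*(17/10 - 39/62)/6 = -36 - 113/6*166/155 = -36 - 9379/465 = -26119/465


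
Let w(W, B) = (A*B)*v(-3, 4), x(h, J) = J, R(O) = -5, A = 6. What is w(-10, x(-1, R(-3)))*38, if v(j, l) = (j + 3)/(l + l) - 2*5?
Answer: 11400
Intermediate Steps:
v(j, l) = -10 + (3 + j)/(2*l) (v(j, l) = (3 + j)/((2*l)) - 10 = (3 + j)*(1/(2*l)) - 10 = (3 + j)/(2*l) - 10 = -10 + (3 + j)/(2*l))
w(W, B) = -60*B (w(W, B) = (6*B)*((½)*(3 - 3 - 20*4)/4) = (6*B)*((½)*(¼)*(3 - 3 - 80)) = (6*B)*((½)*(¼)*(-80)) = (6*B)*(-10) = -60*B)
w(-10, x(-1, R(-3)))*38 = -60*(-5)*38 = 300*38 = 11400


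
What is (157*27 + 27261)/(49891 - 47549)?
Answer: 15750/1171 ≈ 13.450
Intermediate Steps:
(157*27 + 27261)/(49891 - 47549) = (4239 + 27261)/2342 = 31500*(1/2342) = 15750/1171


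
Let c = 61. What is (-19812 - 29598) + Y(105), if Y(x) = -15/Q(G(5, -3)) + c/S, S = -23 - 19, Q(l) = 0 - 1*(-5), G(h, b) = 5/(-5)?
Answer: -2075407/42 ≈ -49414.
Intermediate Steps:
G(h, b) = -1 (G(h, b) = 5*(-⅕) = -1)
Q(l) = 5 (Q(l) = 0 + 5 = 5)
S = -42
Y(x) = -187/42 (Y(x) = -15/5 + 61/(-42) = -15*⅕ + 61*(-1/42) = -3 - 61/42 = -187/42)
(-19812 - 29598) + Y(105) = (-19812 - 29598) - 187/42 = -49410 - 187/42 = -2075407/42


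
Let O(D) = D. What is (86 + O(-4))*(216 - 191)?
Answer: 2050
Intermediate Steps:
(86 + O(-4))*(216 - 191) = (86 - 4)*(216 - 191) = 82*25 = 2050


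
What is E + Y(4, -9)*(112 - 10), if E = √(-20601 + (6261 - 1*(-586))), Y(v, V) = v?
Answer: 408 + 23*I*√26 ≈ 408.0 + 117.28*I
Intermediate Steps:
E = 23*I*√26 (E = √(-20601 + (6261 + 586)) = √(-20601 + 6847) = √(-13754) = 23*I*√26 ≈ 117.28*I)
E + Y(4, -9)*(112 - 10) = 23*I*√26 + 4*(112 - 10) = 23*I*√26 + 4*102 = 23*I*√26 + 408 = 408 + 23*I*√26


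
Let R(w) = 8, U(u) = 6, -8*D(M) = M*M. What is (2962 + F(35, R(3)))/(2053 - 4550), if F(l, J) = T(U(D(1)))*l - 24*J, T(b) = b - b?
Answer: -2770/2497 ≈ -1.1093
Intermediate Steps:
D(M) = -M²/8 (D(M) = -M*M/8 = -M²/8)
T(b) = 0
F(l, J) = -24*J (F(l, J) = 0*l - 24*J = 0 - 24*J = -24*J)
(2962 + F(35, R(3)))/(2053 - 4550) = (2962 - 24*8)/(2053 - 4550) = (2962 - 192)/(-2497) = 2770*(-1/2497) = -2770/2497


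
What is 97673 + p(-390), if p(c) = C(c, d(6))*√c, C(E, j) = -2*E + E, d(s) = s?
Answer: 97673 + 390*I*√390 ≈ 97673.0 + 7701.9*I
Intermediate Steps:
C(E, j) = -E
p(c) = -c^(3/2) (p(c) = (-c)*√c = -c^(3/2))
97673 + p(-390) = 97673 - (-390)^(3/2) = 97673 - (-390)*I*√390 = 97673 + 390*I*√390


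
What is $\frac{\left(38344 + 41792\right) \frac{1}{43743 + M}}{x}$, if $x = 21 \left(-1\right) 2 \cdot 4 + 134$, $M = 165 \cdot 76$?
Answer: $- \frac{13356}{318937} \approx -0.041877$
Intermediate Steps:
$M = 12540$
$x = -34$ ($x = 21 \left(\left(-2\right) 4\right) + 134 = 21 \left(-8\right) + 134 = -168 + 134 = -34$)
$\frac{\left(38344 + 41792\right) \frac{1}{43743 + M}}{x} = \frac{\left(38344 + 41792\right) \frac{1}{43743 + 12540}}{-34} = \frac{80136}{56283} \left(- \frac{1}{34}\right) = 80136 \cdot \frac{1}{56283} \left(- \frac{1}{34}\right) = \frac{26712}{18761} \left(- \frac{1}{34}\right) = - \frac{13356}{318937}$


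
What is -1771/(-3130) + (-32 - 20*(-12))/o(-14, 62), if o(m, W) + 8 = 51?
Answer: 727193/134590 ≈ 5.4030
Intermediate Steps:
o(m, W) = 43 (o(m, W) = -8 + 51 = 43)
-1771/(-3130) + (-32 - 20*(-12))/o(-14, 62) = -1771/(-3130) + (-32 - 20*(-12))/43 = -1771*(-1/3130) + (-32 + 240)*(1/43) = 1771/3130 + 208*(1/43) = 1771/3130 + 208/43 = 727193/134590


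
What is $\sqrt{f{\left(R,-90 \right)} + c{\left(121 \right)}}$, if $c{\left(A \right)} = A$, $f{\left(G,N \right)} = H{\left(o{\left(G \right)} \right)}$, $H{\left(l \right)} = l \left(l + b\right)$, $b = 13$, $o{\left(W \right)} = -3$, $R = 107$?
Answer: $\sqrt{91} \approx 9.5394$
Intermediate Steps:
$H{\left(l \right)} = l \left(13 + l\right)$ ($H{\left(l \right)} = l \left(l + 13\right) = l \left(13 + l\right)$)
$f{\left(G,N \right)} = -30$ ($f{\left(G,N \right)} = - 3 \left(13 - 3\right) = \left(-3\right) 10 = -30$)
$\sqrt{f{\left(R,-90 \right)} + c{\left(121 \right)}} = \sqrt{-30 + 121} = \sqrt{91}$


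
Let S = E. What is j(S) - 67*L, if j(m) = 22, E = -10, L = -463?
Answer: 31043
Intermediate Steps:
S = -10
j(S) - 67*L = 22 - 67*(-463) = 22 + 31021 = 31043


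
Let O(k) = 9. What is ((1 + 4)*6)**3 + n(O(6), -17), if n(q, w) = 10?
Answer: 27010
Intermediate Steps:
((1 + 4)*6)**3 + n(O(6), -17) = ((1 + 4)*6)**3 + 10 = (5*6)**3 + 10 = 30**3 + 10 = 27000 + 10 = 27010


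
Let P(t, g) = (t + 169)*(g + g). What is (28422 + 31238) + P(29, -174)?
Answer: -9244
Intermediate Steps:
P(t, g) = 2*g*(169 + t) (P(t, g) = (169 + t)*(2*g) = 2*g*(169 + t))
(28422 + 31238) + P(29, -174) = (28422 + 31238) + 2*(-174)*(169 + 29) = 59660 + 2*(-174)*198 = 59660 - 68904 = -9244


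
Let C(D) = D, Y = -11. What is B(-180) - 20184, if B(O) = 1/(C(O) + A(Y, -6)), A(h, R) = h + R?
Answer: -3976249/197 ≈ -20184.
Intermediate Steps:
A(h, R) = R + h
B(O) = 1/(-17 + O) (B(O) = 1/(O + (-6 - 11)) = 1/(O - 17) = 1/(-17 + O))
B(-180) - 20184 = 1/(-17 - 180) - 20184 = 1/(-197) - 20184 = -1/197 - 20184 = -3976249/197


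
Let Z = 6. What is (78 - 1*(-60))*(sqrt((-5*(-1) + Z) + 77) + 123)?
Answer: 16974 + 276*sqrt(22) ≈ 18269.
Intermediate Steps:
(78 - 1*(-60))*(sqrt((-5*(-1) + Z) + 77) + 123) = (78 - 1*(-60))*(sqrt((-5*(-1) + 6) + 77) + 123) = (78 + 60)*(sqrt((5 + 6) + 77) + 123) = 138*(sqrt(11 + 77) + 123) = 138*(sqrt(88) + 123) = 138*(2*sqrt(22) + 123) = 138*(123 + 2*sqrt(22)) = 16974 + 276*sqrt(22)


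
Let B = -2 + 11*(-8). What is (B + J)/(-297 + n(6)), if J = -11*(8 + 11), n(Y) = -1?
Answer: 299/298 ≈ 1.0034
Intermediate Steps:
B = -90 (B = -2 - 88 = -90)
J = -209 (J = -11*19 = -209)
(B + J)/(-297 + n(6)) = (-90 - 209)/(-297 - 1) = -299/(-298) = -299*(-1/298) = 299/298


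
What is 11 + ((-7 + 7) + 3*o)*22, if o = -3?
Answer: -187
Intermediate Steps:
11 + ((-7 + 7) + 3*o)*22 = 11 + ((-7 + 7) + 3*(-3))*22 = 11 + (0 - 9)*22 = 11 - 9*22 = 11 - 198 = -187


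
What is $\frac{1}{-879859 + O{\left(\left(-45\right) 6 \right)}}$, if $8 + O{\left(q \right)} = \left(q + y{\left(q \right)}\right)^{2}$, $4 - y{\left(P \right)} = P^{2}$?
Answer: $\frac{1}{5352383689} \approx 1.8683 \cdot 10^{-10}$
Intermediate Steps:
$y{\left(P \right)} = 4 - P^{2}$
$O{\left(q \right)} = -8 + \left(4 + q - q^{2}\right)^{2}$ ($O{\left(q \right)} = -8 + \left(q - \left(-4 + q^{2}\right)\right)^{2} = -8 + \left(4 + q - q^{2}\right)^{2}$)
$\frac{1}{-879859 + O{\left(\left(-45\right) 6 \right)}} = \frac{1}{-879859 - \left(8 - \left(4 - 270 - \left(\left(-45\right) 6\right)^{2}\right)^{2}\right)} = \frac{1}{-879859 - \left(8 - \left(4 - 270 - \left(-270\right)^{2}\right)^{2}\right)} = \frac{1}{-879859 - \left(8 - \left(4 - 270 - 72900\right)^{2}\right)} = \frac{1}{-879859 - \left(8 - \left(-73166\right)^{2}\right)} = \frac{1}{-879859 + \left(-8 + 5353263556\right)} = \frac{1}{-879859 + 5353263548} = \frac{1}{5352383689}$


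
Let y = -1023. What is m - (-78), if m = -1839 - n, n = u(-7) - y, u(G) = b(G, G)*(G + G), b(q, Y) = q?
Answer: -2882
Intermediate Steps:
u(G) = 2*G**2 (u(G) = G*(G + G) = G*(2*G) = 2*G**2)
n = 1121 (n = 2*(-7)**2 - 1*(-1023) = 2*49 + 1023 = 98 + 1023 = 1121)
m = -2960 (m = -1839 - 1*1121 = -1839 - 1121 = -2960)
m - (-78) = -2960 - (-78) = -2960 - 1*(-78) = -2960 + 78 = -2882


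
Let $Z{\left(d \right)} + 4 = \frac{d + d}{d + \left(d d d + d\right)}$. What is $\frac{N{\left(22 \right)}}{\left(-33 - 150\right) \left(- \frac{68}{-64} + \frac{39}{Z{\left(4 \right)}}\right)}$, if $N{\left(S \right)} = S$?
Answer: $\frac{12320}{918843} \approx 0.013408$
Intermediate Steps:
$Z{\left(d \right)} = -4 + \frac{2 d}{d^{3} + 2 d}$ ($Z{\left(d \right)} = -4 + \frac{d + d}{d + \left(d d d + d\right)} = -4 + \frac{2 d}{d + \left(d^{2} d + d\right)} = -4 + \frac{2 d}{d + \left(d^{3} + d\right)} = -4 + \frac{2 d}{d + \left(d + d^{3}\right)} = -4 + \frac{2 d}{d^{3} + 2 d}$)
$\frac{N{\left(22 \right)}}{\left(-33 - 150\right) \left(- \frac{68}{-64} + \frac{39}{Z{\left(4 \right)}}\right)} = \frac{22}{\left(-33 - 150\right) \left(- \frac{68}{-64} + \frac{39}{2 \frac{1}{2 + 4^{2}} \left(-3 - 2 \cdot 4^{2}\right)}\right)} = \frac{22}{\left(-183\right) \left(\left(-68\right) \left(- \frac{1}{64}\right) + \frac{39}{2 \frac{1}{2 + 16} \left(-3 - 32\right)}\right)} = \frac{22}{\left(-183\right) \left(\frac{17}{16} + \frac{39}{2 \cdot \frac{1}{18} \left(-3 - 32\right)}\right)} = \frac{22}{\left(-183\right) \left(\frac{17}{16} + \frac{39}{2 \cdot \frac{1}{18} \left(-35\right)}\right)} = \frac{22}{\left(-183\right) \left(\frac{17}{16} + \frac{39}{- \frac{35}{9}}\right)} = \frac{22}{\left(-183\right) \left(\frac{17}{16} + 39 \left(- \frac{9}{35}\right)\right)} = \frac{22}{\left(-183\right) \left(\frac{17}{16} - \frac{351}{35}\right)} = \frac{22}{\left(-183\right) \left(- \frac{5021}{560}\right)} = \frac{22}{\frac{918843}{560}} = 22 \cdot \frac{560}{918843} = \frac{12320}{918843}$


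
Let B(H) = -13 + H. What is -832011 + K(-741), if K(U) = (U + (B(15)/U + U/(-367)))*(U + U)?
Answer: 96580723/367 ≈ 2.6316e+5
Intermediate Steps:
K(U) = 2*U*(2/U + 366*U/367) (K(U) = (U + ((-13 + 15)/U + U/(-367)))*(U + U) = (U + (2/U + U*(-1/367)))*(2*U) = (U + (2/U - U/367))*(2*U) = (2/U + 366*U/367)*(2*U) = 2*U*(2/U + 366*U/367))
-832011 + K(-741) = -832011 + (4 + (732/367)*(-741)²) = -832011 + (4 + (732/367)*549081) = -832011 + (4 + 401927292/367) = -832011 + 401928760/367 = 96580723/367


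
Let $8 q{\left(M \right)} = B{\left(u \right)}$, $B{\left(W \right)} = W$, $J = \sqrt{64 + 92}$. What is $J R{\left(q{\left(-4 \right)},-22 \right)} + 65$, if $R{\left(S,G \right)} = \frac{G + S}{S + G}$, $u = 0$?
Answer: $65 + 2 \sqrt{39} \approx 77.49$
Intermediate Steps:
$J = 2 \sqrt{39}$ ($J = \sqrt{156} = 2 \sqrt{39} \approx 12.49$)
$q{\left(M \right)} = 0$ ($q{\left(M \right)} = \frac{1}{8} \cdot 0 = 0$)
$R{\left(S,G \right)} = 1$ ($R{\left(S,G \right)} = \frac{G + S}{G + S} = 1$)
$J R{\left(q{\left(-4 \right)},-22 \right)} + 65 = 2 \sqrt{39} \cdot 1 + 65 = 2 \sqrt{39} + 65 = 65 + 2 \sqrt{39}$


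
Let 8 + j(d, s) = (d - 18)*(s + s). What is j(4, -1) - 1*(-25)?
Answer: 45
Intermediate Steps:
j(d, s) = -8 + 2*s*(-18 + d) (j(d, s) = -8 + (d - 18)*(s + s) = -8 + (-18 + d)*(2*s) = -8 + 2*s*(-18 + d))
j(4, -1) - 1*(-25) = (-8 - 36*(-1) + 2*4*(-1)) - 1*(-25) = (-8 + 36 - 8) + 25 = 20 + 25 = 45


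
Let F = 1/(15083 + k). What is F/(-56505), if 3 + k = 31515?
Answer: -1/2632850475 ≈ -3.7982e-10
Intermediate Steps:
k = 31512 (k = -3 + 31515 = 31512)
F = 1/46595 (F = 1/(15083 + 31512) = 1/46595 ≈ 2.1462e-5)
F/(-56505) = (1/46595)/(-56505) = (1/46595)*(-1/56505) = -1/2632850475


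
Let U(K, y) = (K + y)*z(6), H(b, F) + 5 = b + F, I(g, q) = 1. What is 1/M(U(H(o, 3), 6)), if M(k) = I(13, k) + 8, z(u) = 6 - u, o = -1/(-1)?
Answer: 1/9 ≈ 0.11111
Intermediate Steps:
o = 1 (o = -1*(-1) = 1)
H(b, F) = -5 + F + b (H(b, F) = -5 + (b + F) = -5 + (F + b) = -5 + F + b)
U(K, y) = 0 (U(K, y) = (K + y)*(6 - 1*6) = (K + y)*(6 - 6) = (K + y)*0 = 0)
M(k) = 9 (M(k) = 1 + 8 = 9)
1/M(U(H(o, 3), 6)) = 1/9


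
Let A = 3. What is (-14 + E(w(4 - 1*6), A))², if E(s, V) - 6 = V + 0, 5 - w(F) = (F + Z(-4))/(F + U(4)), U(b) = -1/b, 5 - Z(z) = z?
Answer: 25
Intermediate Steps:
Z(z) = 5 - z
w(F) = 5 - (9 + F)/(-¼ + F) (w(F) = 5 - (F + (5 - 1*(-4)))/(F - 1/4) = 5 - (F + (5 + 4))/(F - 1*¼) = 5 - (F + 9)/(F - ¼) = 5 - (9 + F)/(-¼ + F))
E(s, V) = 6 + V (E(s, V) = 6 + (V + 0) = 6 + V)
(-14 + E(w(4 - 1*6), A))² = (-14 + (6 + 3))² = (-14 + 9)² = (-5)² = 25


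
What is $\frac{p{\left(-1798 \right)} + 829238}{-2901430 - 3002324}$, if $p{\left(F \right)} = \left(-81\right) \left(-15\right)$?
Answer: $- \frac{830453}{5903754} \approx -0.14067$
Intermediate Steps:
$p{\left(F \right)} = 1215$
$\frac{p{\left(-1798 \right)} + 829238}{-2901430 - 3002324} = \frac{1215 + 829238}{-2901430 - 3002324} = \frac{830453}{-5903754} = 830453 \left(- \frac{1}{5903754}\right) = - \frac{830453}{5903754}$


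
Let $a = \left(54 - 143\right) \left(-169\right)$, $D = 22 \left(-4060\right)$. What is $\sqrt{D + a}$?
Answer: $i \sqrt{74279} \approx 272.54 i$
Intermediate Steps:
$D = -89320$
$a = 15041$ ($a = \left(-89\right) \left(-169\right) = 15041$)
$\sqrt{D + a} = \sqrt{-89320 + 15041} = \sqrt{-74279} = i \sqrt{74279}$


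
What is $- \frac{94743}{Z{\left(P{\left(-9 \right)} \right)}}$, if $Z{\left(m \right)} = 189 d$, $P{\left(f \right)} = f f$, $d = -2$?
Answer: $\frac{3509}{14} \approx 250.64$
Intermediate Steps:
$P{\left(f \right)} = f^{2}$
$Z{\left(m \right)} = -378$ ($Z{\left(m \right)} = 189 \left(-2\right) = -378$)
$- \frac{94743}{Z{\left(P{\left(-9 \right)} \right)}} = - \frac{94743}{-378} = \left(-94743\right) \left(- \frac{1}{378}\right) = \frac{3509}{14}$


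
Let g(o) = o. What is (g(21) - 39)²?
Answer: 324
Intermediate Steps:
(g(21) - 39)² = (21 - 39)² = (-18)² = 324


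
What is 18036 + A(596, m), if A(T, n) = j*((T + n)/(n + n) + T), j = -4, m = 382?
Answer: 2988554/191 ≈ 15647.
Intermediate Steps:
A(T, n) = -4*T - 2*(T + n)/n (A(T, n) = -4*((T + n)/(n + n) + T) = -4*((T + n)/((2*n)) + T) = -4*((T + n)*(1/(2*n)) + T) = -4*((T + n)/(2*n) + T) = -4*(T + (T + n)/(2*n)) = -4*T - 2*(T + n)/n)
18036 + A(596, m) = 18036 + (-2 - 4*596 - 2*596/382) = 18036 + (-2 - 2384 - 2*596*1/382) = 18036 + (-2 - 2384 - 596/191) = 18036 - 456322/191 = 2988554/191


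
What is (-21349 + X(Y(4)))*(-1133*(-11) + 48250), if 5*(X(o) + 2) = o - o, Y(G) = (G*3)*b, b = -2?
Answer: -1296283263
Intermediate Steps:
Y(G) = -6*G (Y(G) = (G*3)*(-2) = (3*G)*(-2) = -6*G)
X(o) = -2 (X(o) = -2 + (o - o)/5 = -2 + (⅕)*0 = -2 + 0 = -2)
(-21349 + X(Y(4)))*(-1133*(-11) + 48250) = (-21349 - 2)*(-1133*(-11) + 48250) = -21351*(12463 + 48250) = -21351*60713 = -1296283263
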